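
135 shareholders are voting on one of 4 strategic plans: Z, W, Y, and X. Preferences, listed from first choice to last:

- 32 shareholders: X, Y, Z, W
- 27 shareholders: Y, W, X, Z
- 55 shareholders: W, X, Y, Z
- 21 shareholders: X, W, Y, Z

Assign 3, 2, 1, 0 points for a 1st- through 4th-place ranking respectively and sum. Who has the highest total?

X

Z: 32·1 + 27·0 + 55·0 + 21·0 = 32
W: 32·0 + 27·2 + 55·3 + 21·2 = 261
Y: 32·2 + 27·3 + 55·1 + 21·1 = 221
X: 32·3 + 27·1 + 55·2 + 21·3 = 296
X has the highest Borda score (296).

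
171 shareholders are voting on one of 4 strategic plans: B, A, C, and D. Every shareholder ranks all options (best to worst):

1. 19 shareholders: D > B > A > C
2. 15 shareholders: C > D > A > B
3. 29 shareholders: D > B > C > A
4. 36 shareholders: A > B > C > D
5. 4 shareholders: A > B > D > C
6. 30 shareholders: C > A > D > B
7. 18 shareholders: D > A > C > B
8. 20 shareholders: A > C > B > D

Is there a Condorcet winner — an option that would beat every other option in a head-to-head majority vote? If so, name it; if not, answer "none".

A

A vs B: 123–48 for A.
A vs C: 97–74 for A.
A vs D: 90–81 for A.
A beats every other option head-to-head.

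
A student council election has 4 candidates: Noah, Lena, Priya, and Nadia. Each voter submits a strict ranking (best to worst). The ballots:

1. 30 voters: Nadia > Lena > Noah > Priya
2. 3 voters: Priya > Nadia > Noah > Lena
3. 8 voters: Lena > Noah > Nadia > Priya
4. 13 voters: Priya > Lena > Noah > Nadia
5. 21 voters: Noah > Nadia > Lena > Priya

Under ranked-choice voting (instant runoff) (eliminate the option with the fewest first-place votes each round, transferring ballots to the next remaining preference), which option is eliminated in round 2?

Round 1: Noah 21, Lena 8, Priya 16, Nadia 30. Eliminate Lena.
Round 2: Noah 29, Priya 16, Nadia 30. Eliminate Priya.

Priya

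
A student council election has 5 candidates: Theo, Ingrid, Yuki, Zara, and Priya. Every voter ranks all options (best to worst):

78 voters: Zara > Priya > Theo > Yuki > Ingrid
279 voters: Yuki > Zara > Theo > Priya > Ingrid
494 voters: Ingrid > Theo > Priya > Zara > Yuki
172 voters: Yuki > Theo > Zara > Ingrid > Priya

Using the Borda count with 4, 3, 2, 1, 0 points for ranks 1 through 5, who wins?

Theo: 78·2 + 279·2 + 494·3 + 172·3 = 2712
Ingrid: 78·0 + 279·0 + 494·4 + 172·1 = 2148
Yuki: 78·1 + 279·4 + 494·0 + 172·4 = 1882
Zara: 78·4 + 279·3 + 494·1 + 172·2 = 1987
Priya: 78·3 + 279·1 + 494·2 + 172·0 = 1501
Theo has the highest Borda score (2712).

Theo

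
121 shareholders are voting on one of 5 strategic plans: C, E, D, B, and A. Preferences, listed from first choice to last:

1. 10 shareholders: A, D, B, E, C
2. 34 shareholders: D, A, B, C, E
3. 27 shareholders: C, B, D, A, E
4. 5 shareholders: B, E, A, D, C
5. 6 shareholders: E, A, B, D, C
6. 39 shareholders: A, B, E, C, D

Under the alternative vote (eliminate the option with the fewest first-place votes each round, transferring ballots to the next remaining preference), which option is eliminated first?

Round 1: C 27, E 6, D 34, B 5, A 49. Eliminate B.

B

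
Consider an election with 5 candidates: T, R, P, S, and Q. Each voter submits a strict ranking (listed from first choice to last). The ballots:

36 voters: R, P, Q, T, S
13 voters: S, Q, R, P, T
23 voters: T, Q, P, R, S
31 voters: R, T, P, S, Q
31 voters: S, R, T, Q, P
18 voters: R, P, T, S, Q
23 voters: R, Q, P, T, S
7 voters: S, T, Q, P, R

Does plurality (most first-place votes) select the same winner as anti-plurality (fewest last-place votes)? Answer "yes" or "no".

yes

Plurality — first-place votes: T 23, R 108, P 0, S 51, Q 0. Winner: R.
Anti-plurality — last-place votes: T 13, R 7, P 31, S 82, Q 49. Winner: R.
The two methods agree.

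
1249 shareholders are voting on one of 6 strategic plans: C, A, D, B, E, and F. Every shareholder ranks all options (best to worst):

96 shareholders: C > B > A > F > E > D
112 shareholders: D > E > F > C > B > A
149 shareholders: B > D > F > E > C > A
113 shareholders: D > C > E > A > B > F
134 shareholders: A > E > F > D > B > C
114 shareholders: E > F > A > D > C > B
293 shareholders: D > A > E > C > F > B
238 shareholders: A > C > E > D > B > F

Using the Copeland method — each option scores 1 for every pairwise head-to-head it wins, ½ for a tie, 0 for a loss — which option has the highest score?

C: beats B and F; loses to A, D, and E → score 2.
A: beats C, B, E, and F; loses to D → score 4.
D: beats C, A, B, E, and F → score 5.
B: loses to C, A, D, E, and F → score 0.
E: beats C, B, and F; loses to A and D → score 3.
F: beats B; loses to C, A, D, and E → score 1.
D has the best pairwise record.

D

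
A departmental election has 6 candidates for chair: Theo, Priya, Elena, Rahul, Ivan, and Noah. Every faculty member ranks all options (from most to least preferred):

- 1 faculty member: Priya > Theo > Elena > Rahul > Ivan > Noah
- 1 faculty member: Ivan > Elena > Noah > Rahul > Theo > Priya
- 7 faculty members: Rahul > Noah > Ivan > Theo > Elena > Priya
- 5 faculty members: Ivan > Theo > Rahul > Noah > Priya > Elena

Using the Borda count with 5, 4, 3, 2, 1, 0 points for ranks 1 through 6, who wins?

Theo: 1·4 + 1·1 + 7·2 + 5·4 = 39
Priya: 1·5 + 1·0 + 7·0 + 5·1 = 10
Elena: 1·3 + 1·4 + 7·1 + 5·0 = 14
Rahul: 1·2 + 1·2 + 7·5 + 5·3 = 54
Ivan: 1·1 + 1·5 + 7·3 + 5·5 = 52
Noah: 1·0 + 1·3 + 7·4 + 5·2 = 41
Rahul has the highest Borda score (54).

Rahul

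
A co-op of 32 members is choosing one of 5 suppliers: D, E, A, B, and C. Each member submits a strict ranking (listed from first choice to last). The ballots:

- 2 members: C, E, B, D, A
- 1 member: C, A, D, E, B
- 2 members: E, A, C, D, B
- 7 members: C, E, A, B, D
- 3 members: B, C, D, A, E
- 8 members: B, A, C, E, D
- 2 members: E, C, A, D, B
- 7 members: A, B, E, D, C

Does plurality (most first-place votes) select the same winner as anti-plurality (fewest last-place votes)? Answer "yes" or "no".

no

Plurality — first-place votes: D 0, E 4, A 7, B 11, C 10. Winner: B.
Anti-plurality — last-place votes: D 15, E 3, A 2, B 5, C 7. Winner: A.
The two methods disagree.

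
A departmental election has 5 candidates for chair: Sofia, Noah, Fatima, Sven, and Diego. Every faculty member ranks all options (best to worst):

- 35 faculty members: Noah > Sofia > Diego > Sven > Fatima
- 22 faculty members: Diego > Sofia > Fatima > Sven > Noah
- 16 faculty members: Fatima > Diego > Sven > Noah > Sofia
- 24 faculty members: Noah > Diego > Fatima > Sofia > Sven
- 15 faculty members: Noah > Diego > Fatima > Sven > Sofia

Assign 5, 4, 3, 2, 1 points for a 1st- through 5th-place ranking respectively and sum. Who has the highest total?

Sofia: 35·4 + 22·4 + 16·1 + 24·2 + 15·1 = 307
Noah: 35·5 + 22·1 + 16·2 + 24·5 + 15·5 = 424
Fatima: 35·1 + 22·3 + 16·5 + 24·3 + 15·3 = 298
Sven: 35·2 + 22·2 + 16·3 + 24·1 + 15·2 = 216
Diego: 35·3 + 22·5 + 16·4 + 24·4 + 15·4 = 435
Diego has the highest Borda score (435).

Diego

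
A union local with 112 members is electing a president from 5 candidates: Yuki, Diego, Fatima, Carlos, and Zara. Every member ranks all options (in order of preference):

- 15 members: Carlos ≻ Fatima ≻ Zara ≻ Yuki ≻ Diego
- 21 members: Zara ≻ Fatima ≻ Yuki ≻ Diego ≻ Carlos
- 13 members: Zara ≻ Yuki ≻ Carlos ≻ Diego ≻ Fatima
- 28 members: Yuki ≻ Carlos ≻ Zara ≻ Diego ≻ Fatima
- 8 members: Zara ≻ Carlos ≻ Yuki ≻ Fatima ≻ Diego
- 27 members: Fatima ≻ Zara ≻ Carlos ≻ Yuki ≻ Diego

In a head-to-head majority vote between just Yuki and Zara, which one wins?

Zara

Voters preferring Yuki to Zara: 28; preferring Zara to Yuki: 84.
Zara wins the head-to-head.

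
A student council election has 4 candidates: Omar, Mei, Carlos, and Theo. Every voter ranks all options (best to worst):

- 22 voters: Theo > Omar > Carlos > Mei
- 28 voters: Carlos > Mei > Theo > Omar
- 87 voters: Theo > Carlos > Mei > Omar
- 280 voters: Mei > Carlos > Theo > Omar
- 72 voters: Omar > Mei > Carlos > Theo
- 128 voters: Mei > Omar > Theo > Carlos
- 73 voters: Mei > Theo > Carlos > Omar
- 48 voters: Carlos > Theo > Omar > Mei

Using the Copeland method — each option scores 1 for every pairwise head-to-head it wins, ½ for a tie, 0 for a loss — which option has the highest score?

Mei

Omar: loses to Mei, Carlos, and Theo → score 0.
Mei: beats Omar, Carlos, and Theo → score 3.
Carlos: beats Omar and Theo; loses to Mei → score 2.
Theo: beats Omar; loses to Mei and Carlos → score 1.
Mei has the best pairwise record.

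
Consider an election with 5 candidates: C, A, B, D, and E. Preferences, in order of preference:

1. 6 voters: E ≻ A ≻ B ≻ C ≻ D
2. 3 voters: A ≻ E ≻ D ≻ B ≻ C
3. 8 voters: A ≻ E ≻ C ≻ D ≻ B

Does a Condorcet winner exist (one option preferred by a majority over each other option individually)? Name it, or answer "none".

A

A vs C: 17–0 for A.
A vs B: 17–0 for A.
A vs D: 17–0 for A.
A vs E: 11–6 for A.
A beats every other option head-to-head.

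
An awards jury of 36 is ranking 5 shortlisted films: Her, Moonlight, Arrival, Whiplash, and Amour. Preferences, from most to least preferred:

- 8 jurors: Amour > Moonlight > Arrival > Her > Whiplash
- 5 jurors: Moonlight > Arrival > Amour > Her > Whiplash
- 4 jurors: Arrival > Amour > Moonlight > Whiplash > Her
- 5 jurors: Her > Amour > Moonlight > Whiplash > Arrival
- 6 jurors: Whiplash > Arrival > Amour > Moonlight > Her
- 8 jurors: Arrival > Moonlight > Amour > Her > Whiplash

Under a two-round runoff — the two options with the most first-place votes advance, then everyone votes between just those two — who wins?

Round 1 first-place votes: Her 5, Moonlight 5, Arrival 12, Whiplash 6, Amour 8.
Arrival and Amour advance.
Runoff: Arrival is preferred to Amour by 23 voters; Amour by 13.
Arrival wins the runoff.

Arrival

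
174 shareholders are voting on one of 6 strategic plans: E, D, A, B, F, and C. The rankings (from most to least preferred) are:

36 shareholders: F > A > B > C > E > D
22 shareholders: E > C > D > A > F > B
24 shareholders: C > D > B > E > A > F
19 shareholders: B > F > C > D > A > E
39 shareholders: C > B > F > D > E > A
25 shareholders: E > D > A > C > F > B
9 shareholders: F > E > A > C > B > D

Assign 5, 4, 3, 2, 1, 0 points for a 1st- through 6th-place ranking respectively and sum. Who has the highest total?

C

E: 36·1 + 22·5 + 24·2 + 19·0 + 39·1 + 25·5 + 9·4 = 394
D: 36·0 + 22·3 + 24·4 + 19·2 + 39·2 + 25·4 + 9·0 = 378
A: 36·4 + 22·2 + 24·1 + 19·1 + 39·0 + 25·3 + 9·3 = 333
B: 36·3 + 22·0 + 24·3 + 19·5 + 39·4 + 25·0 + 9·1 = 440
F: 36·5 + 22·1 + 24·0 + 19·4 + 39·3 + 25·1 + 9·5 = 465
C: 36·2 + 22·4 + 24·5 + 19·3 + 39·5 + 25·2 + 9·2 = 600
C has the highest Borda score (600).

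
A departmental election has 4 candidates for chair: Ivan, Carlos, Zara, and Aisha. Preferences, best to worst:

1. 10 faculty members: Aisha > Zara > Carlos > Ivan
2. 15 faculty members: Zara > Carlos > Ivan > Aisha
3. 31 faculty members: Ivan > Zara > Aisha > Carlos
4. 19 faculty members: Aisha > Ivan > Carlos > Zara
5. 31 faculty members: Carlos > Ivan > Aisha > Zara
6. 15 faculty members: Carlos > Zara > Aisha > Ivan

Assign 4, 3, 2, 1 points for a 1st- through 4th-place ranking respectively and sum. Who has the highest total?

Ivan

Ivan: 10·1 + 15·2 + 31·4 + 19·3 + 31·3 + 15·1 = 329
Carlos: 10·2 + 15·3 + 31·1 + 19·2 + 31·4 + 15·4 = 318
Zara: 10·3 + 15·4 + 31·3 + 19·1 + 31·1 + 15·3 = 278
Aisha: 10·4 + 15·1 + 31·2 + 19·4 + 31·2 + 15·2 = 285
Ivan has the highest Borda score (329).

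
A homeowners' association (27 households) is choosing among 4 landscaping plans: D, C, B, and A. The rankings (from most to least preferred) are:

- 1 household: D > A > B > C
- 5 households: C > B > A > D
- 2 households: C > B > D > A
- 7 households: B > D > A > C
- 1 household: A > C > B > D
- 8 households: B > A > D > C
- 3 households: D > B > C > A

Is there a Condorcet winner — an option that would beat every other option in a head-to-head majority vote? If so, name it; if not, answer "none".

B vs D: 23–4 for B.
B vs C: 19–8 for B.
B vs A: 25–2 for B.
B beats every other option head-to-head.

B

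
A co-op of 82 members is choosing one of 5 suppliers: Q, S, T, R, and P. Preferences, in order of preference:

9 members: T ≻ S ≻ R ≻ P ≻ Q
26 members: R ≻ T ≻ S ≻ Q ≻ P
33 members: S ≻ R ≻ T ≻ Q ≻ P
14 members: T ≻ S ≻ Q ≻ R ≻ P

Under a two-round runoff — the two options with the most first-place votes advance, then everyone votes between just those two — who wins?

S

Round 1 first-place votes: Q 0, S 33, T 23, R 26, P 0.
S and R advance.
Runoff: S is preferred to R by 56 voters; R by 26.
S wins the runoff.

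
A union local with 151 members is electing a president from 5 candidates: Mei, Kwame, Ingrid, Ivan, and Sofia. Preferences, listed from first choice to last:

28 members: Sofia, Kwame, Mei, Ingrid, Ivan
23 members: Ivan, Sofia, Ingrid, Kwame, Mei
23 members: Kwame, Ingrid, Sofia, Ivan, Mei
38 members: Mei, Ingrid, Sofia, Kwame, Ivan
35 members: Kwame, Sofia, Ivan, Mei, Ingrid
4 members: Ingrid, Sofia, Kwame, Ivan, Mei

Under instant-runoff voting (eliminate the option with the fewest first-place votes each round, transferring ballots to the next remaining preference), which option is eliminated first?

Round 1: Mei 38, Kwame 58, Ingrid 4, Ivan 23, Sofia 28. Eliminate Ingrid.

Ingrid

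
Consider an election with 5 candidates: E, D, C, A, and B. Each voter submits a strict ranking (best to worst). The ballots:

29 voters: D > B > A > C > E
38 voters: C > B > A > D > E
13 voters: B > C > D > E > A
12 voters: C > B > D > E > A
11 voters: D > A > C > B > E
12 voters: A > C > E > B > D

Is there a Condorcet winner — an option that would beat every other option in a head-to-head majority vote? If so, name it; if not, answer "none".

C

C vs E: 115–0 for C.
C vs D: 75–40 for C.
C vs A: 63–52 for C.
C vs B: 73–42 for C.
C beats every other option head-to-head.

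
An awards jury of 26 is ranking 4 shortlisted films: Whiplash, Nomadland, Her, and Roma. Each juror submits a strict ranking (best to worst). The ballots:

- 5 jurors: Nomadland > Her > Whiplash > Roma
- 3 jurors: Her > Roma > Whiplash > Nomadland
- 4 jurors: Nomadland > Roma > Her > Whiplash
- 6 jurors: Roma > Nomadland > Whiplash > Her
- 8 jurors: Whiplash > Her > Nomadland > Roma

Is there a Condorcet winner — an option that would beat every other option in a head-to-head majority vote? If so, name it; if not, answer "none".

Nomadland

Nomadland vs Whiplash: 15–11 for Nomadland.
Nomadland vs Her: 15–11 for Nomadland.
Nomadland vs Roma: 17–9 for Nomadland.
Nomadland beats every other option head-to-head.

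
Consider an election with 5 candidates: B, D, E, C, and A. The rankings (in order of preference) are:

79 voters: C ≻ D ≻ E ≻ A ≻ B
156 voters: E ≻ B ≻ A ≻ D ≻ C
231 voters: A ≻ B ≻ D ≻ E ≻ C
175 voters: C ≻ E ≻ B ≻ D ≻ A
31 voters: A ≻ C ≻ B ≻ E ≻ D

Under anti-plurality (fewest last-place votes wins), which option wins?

Last-place votes: B 79, D 31, E 0, C 387, A 175.
E is ranked last by the fewest voters, so E wins.

E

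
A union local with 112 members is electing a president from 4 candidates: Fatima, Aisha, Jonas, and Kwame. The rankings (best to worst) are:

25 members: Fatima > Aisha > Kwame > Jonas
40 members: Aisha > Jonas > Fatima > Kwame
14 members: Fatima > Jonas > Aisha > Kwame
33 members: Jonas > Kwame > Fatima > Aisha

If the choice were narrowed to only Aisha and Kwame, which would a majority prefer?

Aisha

Voters preferring Aisha to Kwame: 79; preferring Kwame to Aisha: 33.
Aisha wins the head-to-head.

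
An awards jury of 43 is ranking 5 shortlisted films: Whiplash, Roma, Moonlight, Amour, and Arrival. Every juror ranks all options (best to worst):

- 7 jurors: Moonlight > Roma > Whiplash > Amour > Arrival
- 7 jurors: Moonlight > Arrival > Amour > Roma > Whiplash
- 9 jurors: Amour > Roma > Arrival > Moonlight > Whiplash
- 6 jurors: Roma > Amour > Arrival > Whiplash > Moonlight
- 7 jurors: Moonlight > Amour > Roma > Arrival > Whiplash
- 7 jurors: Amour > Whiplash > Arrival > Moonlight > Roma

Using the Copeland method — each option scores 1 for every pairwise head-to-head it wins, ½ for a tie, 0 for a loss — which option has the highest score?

Whiplash: loses to Roma, Moonlight, Amour, and Arrival → score 0.
Roma: beats Whiplash and Arrival; loses to Moonlight and Amour → score 2.
Moonlight: beats Whiplash and Roma; loses to Amour and Arrival → score 2.
Amour: beats Whiplash, Roma, Moonlight, and Arrival → score 4.
Arrival: beats Whiplash and Moonlight; loses to Roma and Amour → score 2.
Amour has the best pairwise record.

Amour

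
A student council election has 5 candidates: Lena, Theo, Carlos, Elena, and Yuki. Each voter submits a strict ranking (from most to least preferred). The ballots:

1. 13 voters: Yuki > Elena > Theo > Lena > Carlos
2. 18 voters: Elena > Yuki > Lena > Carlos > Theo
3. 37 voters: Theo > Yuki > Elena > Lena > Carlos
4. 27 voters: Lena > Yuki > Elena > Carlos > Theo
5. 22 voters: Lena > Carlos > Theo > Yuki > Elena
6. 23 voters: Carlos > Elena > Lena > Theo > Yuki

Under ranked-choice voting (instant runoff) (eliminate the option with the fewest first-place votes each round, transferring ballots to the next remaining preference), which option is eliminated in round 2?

Carlos

Round 1: Lena 49, Theo 37, Carlos 23, Elena 18, Yuki 13. Eliminate Yuki.
Round 2: Lena 49, Theo 37, Carlos 23, Elena 31. Eliminate Carlos.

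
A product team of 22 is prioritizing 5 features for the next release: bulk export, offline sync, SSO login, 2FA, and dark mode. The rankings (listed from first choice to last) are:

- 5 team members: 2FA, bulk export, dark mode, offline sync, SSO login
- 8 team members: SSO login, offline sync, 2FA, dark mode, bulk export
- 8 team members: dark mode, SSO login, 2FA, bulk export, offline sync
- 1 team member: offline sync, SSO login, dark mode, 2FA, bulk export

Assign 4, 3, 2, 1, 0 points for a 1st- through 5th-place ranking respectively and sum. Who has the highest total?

bulk export: 5·3 + 8·0 + 8·1 + 1·0 = 23
offline sync: 5·1 + 8·3 + 8·0 + 1·4 = 33
SSO login: 5·0 + 8·4 + 8·3 + 1·3 = 59
2FA: 5·4 + 8·2 + 8·2 + 1·1 = 53
dark mode: 5·2 + 8·1 + 8·4 + 1·2 = 52
SSO login has the highest Borda score (59).

SSO login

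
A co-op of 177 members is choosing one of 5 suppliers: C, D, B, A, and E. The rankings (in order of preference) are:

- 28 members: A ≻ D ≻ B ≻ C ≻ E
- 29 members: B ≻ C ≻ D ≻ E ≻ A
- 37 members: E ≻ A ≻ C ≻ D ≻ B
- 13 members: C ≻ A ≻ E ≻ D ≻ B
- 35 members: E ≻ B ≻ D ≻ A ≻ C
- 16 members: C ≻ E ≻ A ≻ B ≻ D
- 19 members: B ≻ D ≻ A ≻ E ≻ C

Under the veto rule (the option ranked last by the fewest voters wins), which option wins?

Last-place votes: C 54, D 16, B 50, A 29, E 28.
D is ranked last by the fewest voters, so D wins.

D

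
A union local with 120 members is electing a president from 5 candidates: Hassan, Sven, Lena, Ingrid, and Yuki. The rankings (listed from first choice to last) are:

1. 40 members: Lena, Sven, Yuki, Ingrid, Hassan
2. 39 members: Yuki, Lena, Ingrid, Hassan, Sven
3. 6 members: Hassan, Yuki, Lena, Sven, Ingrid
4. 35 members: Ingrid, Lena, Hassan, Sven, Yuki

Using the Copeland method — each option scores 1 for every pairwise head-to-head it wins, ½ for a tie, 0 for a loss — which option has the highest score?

Hassan: beats Sven; loses to Lena, Ingrid, and Yuki → score 1.
Sven: beats Yuki; loses to Hassan, Lena, and Ingrid → score 1.
Lena: beats Hassan, Sven, Ingrid, and Yuki → score 4.
Ingrid: beats Hassan and Sven; loses to Lena and Yuki → score 2.
Yuki: beats Hassan and Ingrid; loses to Sven and Lena → score 2.
Lena has the best pairwise record.

Lena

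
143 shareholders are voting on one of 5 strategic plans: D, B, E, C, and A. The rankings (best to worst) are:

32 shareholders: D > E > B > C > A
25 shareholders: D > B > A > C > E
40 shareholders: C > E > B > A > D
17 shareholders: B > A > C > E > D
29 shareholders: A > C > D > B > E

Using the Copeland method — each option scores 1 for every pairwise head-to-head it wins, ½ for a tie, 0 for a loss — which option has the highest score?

D: beats B and E; loses to C and A → score 2.
B: beats C and A; loses to D and E → score 2.
E: beats B and A; loses to D and C → score 2.
C: beats D, E, and A; loses to B → score 3.
A: beats D; loses to B, E, and C → score 1.
C has the best pairwise record.

C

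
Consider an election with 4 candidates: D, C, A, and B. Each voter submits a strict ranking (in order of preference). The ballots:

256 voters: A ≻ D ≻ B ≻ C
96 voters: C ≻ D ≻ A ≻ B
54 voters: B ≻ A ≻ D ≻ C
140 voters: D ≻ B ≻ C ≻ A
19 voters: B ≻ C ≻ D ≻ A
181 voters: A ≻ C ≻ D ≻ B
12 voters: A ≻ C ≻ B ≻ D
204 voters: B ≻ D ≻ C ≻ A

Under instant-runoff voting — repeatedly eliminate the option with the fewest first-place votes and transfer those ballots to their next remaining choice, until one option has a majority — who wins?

A

Round 1: D 140, C 96, A 449, B 277. Eliminate C.
Round 2: D 236, A 449, B 277. Eliminate D.
Round 3: A 545, B 417. A has a majority.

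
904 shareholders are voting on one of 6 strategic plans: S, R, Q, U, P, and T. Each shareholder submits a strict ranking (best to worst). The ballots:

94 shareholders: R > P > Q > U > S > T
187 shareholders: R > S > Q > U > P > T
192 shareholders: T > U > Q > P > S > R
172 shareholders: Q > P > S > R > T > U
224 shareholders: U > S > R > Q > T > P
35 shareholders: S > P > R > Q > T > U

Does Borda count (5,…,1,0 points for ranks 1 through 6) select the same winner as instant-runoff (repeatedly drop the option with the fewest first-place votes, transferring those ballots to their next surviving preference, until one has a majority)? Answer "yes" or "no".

Borda — scores: S 2621, R 2526, Q 2797, U 2450, P 1775, T 1391. Winner: Q.
Instant-runoff — R1 S 35, R 281, Q 172, U 224, P 0, T 192 (P out); R2 S 35, R 281, Q 172, U 224, T 192 (S out); R3 R 316, Q 172, U 224, T 192 (Q out); R4 R 488, U 224, T 192 (R winner). Winner: R.
The two methods disagree.

no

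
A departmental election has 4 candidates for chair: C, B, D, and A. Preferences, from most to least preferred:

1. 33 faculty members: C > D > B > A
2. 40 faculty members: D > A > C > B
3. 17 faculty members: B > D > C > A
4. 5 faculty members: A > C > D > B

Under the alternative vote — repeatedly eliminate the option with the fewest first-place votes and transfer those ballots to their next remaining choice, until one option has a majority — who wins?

D

Round 1: C 33, B 17, D 40, A 5. Eliminate A.
Round 2: C 38, B 17, D 40. Eliminate B.
Round 3: C 38, D 57. D has a majority.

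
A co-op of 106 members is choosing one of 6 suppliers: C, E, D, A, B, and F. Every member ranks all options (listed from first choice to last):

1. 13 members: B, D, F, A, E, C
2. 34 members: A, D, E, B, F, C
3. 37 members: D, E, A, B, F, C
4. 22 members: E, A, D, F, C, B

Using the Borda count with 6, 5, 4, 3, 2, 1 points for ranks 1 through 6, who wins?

D

C: 13·1 + 34·1 + 37·1 + 22·2 = 128
E: 13·2 + 34·4 + 37·5 + 22·6 = 479
D: 13·5 + 34·5 + 37·6 + 22·4 = 545
A: 13·3 + 34·6 + 37·4 + 22·5 = 501
B: 13·6 + 34·3 + 37·3 + 22·1 = 313
F: 13·4 + 34·2 + 37·2 + 22·3 = 260
D has the highest Borda score (545).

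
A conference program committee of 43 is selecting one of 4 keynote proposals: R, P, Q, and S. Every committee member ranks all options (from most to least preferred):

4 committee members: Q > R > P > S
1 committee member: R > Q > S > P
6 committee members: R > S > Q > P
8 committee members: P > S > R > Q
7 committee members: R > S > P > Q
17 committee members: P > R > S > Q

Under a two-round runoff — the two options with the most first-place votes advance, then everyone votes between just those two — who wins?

Round 1 first-place votes: R 14, P 25, Q 4, S 0.
P and R advance.
Runoff: P is preferred to R by 25 voters; R by 18.
P wins the runoff.

P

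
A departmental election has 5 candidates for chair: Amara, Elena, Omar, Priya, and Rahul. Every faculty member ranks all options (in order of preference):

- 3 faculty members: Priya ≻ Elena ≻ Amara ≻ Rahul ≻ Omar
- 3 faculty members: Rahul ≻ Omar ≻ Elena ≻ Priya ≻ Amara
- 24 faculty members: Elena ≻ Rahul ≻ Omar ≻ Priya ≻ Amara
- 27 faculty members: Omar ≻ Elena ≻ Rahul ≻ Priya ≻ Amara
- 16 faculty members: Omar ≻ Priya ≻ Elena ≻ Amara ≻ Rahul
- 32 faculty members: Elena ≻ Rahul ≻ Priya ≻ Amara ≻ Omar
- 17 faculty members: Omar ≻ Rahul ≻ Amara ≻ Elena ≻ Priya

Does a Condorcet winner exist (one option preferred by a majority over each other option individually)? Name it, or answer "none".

none

Checking pairwise contests:
Elena beats Amara 105–17.
Omar beats Elena 63–59.
Rahul beats Omar 62–60.
Elena beats Priya 103–19.
Elena beats Rahul 102–20.
Every option loses at least one head-to-head, so there is no Condorcet winner.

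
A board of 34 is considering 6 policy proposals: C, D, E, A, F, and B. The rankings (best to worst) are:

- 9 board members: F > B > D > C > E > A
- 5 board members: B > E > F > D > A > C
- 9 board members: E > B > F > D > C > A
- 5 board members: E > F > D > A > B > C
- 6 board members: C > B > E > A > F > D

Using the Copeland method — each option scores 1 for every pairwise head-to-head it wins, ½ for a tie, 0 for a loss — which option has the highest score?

B

C: beats A; loses to D, E, F, and B → score 1.
D: beats C and A; loses to E, F, and B → score 2.
E: beats C, D, A, and F; loses to B → score 4.
A: loses to C, D, E, F, and B → score 0.
F: beats C, D, and A; loses to E and B → score 3.
B: beats C, D, E, A, and F → score 5.
B has the best pairwise record.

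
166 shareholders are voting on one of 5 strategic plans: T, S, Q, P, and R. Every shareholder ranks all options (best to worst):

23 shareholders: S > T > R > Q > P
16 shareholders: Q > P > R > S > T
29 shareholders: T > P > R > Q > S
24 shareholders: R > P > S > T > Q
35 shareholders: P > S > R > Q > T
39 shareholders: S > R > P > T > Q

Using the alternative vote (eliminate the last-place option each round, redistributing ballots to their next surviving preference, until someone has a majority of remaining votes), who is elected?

Round 1: T 29, S 62, Q 16, P 35, R 24. Eliminate Q.
Round 2: T 29, S 62, P 51, R 24. Eliminate R.
Round 3: T 29, S 62, P 75. Eliminate T.
Round 4: S 62, P 104. P has a majority.

P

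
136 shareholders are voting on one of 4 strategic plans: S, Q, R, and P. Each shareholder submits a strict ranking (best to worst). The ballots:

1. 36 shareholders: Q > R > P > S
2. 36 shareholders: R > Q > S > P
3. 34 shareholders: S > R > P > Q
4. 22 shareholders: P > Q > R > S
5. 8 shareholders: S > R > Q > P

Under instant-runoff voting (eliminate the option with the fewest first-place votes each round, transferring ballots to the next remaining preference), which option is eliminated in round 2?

R

Round 1: S 42, Q 36, R 36, P 22. Eliminate P.
Round 2: S 42, Q 58, R 36. Eliminate R.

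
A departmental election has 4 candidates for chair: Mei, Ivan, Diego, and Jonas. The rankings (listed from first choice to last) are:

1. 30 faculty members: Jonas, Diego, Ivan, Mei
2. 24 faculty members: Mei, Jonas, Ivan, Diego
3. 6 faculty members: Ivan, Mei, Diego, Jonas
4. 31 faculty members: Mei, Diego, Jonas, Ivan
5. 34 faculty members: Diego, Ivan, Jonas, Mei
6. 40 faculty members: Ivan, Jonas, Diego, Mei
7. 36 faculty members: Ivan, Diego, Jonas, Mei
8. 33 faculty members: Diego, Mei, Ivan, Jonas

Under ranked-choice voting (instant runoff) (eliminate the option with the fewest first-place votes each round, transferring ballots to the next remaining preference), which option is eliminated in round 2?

Mei

Round 1: Mei 55, Ivan 82, Diego 67, Jonas 30. Eliminate Jonas.
Round 2: Mei 55, Ivan 82, Diego 97. Eliminate Mei.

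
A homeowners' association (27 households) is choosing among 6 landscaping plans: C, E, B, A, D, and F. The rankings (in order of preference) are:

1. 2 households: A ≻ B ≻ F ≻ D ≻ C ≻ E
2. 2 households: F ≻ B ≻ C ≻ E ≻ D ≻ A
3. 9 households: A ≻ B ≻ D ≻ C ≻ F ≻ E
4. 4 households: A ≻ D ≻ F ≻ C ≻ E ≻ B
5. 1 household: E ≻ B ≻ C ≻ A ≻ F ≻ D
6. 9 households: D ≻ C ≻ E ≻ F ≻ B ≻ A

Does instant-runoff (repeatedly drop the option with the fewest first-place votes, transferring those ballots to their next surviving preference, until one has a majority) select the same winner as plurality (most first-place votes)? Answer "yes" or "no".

yes

Instant-runoff — R1 C 0, E 1, B 0, A 15, D 9, F 2 (A winner). Winner: A.
Plurality — first-place votes: C 0, E 1, B 0, A 15, D 9, F 2. Winner: A.
The two methods agree.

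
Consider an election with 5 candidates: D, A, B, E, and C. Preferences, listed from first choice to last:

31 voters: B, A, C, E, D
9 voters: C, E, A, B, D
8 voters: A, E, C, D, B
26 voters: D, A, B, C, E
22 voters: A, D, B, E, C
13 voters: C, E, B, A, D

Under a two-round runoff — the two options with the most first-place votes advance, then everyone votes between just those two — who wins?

A

Round 1 first-place votes: D 26, A 30, B 31, E 0, C 22.
B and A advance.
Runoff: B is preferred to A by 44 voters; A by 65.
A wins the runoff.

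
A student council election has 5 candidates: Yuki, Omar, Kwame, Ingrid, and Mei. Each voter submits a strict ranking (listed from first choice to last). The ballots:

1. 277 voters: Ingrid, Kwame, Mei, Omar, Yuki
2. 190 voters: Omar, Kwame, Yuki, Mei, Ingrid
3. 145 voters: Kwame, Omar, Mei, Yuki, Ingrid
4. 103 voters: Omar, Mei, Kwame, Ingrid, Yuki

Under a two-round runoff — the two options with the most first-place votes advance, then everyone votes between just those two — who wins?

Omar

Round 1 first-place votes: Yuki 0, Omar 293, Kwame 145, Ingrid 277, Mei 0.
Omar and Ingrid advance.
Runoff: Omar is preferred to Ingrid by 438 voters; Ingrid by 277.
Omar wins the runoff.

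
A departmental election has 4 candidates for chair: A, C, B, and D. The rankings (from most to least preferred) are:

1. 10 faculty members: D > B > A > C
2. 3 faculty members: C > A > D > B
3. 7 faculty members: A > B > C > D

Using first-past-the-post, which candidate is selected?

D

First-place votes: A 7, C 3, B 0, D 10.
D has the most first-place votes.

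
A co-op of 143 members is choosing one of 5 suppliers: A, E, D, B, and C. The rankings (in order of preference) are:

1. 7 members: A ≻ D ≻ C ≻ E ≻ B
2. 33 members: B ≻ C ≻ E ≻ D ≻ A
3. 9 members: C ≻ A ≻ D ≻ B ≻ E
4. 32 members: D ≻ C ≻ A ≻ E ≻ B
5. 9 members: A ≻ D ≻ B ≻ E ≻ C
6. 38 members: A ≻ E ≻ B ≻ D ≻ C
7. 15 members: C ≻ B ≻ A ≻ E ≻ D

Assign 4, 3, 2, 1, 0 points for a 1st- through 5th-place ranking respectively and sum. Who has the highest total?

A: 7·4 + 33·0 + 9·3 + 32·2 + 9·4 + 38·4 + 15·2 = 337
E: 7·1 + 33·2 + 9·0 + 32·1 + 9·1 + 38·3 + 15·1 = 243
D: 7·3 + 33·1 + 9·2 + 32·4 + 9·3 + 38·1 + 15·0 = 265
B: 7·0 + 33·4 + 9·1 + 32·0 + 9·2 + 38·2 + 15·3 = 280
C: 7·2 + 33·3 + 9·4 + 32·3 + 9·0 + 38·0 + 15·4 = 305
A has the highest Borda score (337).

A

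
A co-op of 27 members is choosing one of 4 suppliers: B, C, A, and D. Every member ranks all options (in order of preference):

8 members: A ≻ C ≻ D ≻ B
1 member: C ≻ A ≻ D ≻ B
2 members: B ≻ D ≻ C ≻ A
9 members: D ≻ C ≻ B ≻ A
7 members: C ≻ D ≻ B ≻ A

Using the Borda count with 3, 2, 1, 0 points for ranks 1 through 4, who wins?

B: 8·0 + 1·0 + 2·3 + 9·1 + 7·1 = 22
C: 8·2 + 1·3 + 2·1 + 9·2 + 7·3 = 60
A: 8·3 + 1·2 + 2·0 + 9·0 + 7·0 = 26
D: 8·1 + 1·1 + 2·2 + 9·3 + 7·2 = 54
C has the highest Borda score (60).

C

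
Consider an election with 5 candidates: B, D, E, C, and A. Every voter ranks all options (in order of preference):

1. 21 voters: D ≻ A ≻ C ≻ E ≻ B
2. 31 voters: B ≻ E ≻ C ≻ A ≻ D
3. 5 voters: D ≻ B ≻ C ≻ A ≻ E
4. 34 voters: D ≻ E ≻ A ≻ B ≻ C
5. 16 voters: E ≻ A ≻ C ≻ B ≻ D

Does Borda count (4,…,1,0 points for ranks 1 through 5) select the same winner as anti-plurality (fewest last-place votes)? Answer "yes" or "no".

Borda — scores: B 189, D 240, E 280, C 146, A 215. Winner: E.
Anti-plurality — last-place votes: B 21, D 47, E 5, C 34, A 0. Winner: A.
The two methods disagree.

no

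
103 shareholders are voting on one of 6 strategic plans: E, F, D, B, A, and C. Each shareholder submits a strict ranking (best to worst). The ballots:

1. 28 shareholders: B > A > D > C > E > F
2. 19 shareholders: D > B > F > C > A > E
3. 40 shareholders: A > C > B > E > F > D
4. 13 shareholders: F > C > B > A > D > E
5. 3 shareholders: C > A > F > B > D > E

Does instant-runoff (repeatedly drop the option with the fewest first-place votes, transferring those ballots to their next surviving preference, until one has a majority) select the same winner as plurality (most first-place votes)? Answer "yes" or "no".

Instant-runoff — R1 E 0, F 13, D 19, B 28, A 40, C 3 (E out); R2 F 13, D 19, B 28, A 40, C 3 (C out); R3 F 13, D 19, B 28, A 43 (F out); R4 D 19, B 41, A 43 (D out); R5 B 60, A 43 (B winner). Winner: B.
Plurality — first-place votes: E 0, F 13, D 19, B 28, A 40, C 3. Winner: A.
The two methods disagree.

no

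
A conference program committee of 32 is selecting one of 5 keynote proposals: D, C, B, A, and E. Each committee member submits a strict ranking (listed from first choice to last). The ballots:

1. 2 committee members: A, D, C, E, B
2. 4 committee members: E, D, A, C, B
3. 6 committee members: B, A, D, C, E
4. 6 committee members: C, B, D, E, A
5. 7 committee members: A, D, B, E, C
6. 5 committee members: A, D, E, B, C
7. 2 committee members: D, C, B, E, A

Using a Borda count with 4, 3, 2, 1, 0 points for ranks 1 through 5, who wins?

D

D: 2·3 + 4·3 + 6·2 + 6·2 + 7·3 + 5·3 + 2·4 = 86
C: 2·2 + 4·1 + 6·1 + 6·4 + 7·0 + 5·0 + 2·3 = 44
B: 2·0 + 4·0 + 6·4 + 6·3 + 7·2 + 5·1 + 2·2 = 65
A: 2·4 + 4·2 + 6·3 + 6·0 + 7·4 + 5·4 + 2·0 = 82
E: 2·1 + 4·4 + 6·0 + 6·1 + 7·1 + 5·2 + 2·1 = 43
D has the highest Borda score (86).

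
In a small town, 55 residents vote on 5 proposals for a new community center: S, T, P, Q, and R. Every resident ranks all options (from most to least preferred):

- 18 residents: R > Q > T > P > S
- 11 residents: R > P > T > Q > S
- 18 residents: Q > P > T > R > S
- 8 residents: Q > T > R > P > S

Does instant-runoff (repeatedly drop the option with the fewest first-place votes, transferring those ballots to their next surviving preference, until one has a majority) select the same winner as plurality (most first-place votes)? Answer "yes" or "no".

Instant-runoff — R1 S 0, T 0, P 0, Q 26, R 29 (R winner). Winner: R.
Plurality — first-place votes: S 0, T 0, P 0, Q 26, R 29. Winner: R.
The two methods agree.

yes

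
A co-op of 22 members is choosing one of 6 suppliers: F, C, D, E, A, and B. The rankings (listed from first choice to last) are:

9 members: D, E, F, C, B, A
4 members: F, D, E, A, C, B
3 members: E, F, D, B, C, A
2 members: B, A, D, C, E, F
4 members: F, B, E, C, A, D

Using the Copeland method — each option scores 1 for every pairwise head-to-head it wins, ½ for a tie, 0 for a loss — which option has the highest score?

D

F: beats C, A, and B; ties D; loses to E → score 3.5.
C: beats A and B; loses to F, D, and E → score 2.
D: beats C, E, A, and B; ties F → score 4.5.
E: beats F, C, A, and B; loses to D → score 4.
A: loses to F, C, D, E, and B → score 0.
B: beats A; loses to F, C, D, and E → score 1.
D has the best pairwise record.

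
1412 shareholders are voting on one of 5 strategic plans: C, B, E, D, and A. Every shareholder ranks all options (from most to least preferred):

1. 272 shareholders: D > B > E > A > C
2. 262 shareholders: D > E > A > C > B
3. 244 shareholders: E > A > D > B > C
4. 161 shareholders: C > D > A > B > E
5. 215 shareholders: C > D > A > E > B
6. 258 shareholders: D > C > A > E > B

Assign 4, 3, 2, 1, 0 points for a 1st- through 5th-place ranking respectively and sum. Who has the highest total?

C: 272·0 + 262·1 + 244·0 + 161·4 + 215·4 + 258·3 = 2540
B: 272·3 + 262·0 + 244·1 + 161·1 + 215·0 + 258·0 = 1221
E: 272·2 + 262·3 + 244·4 + 161·0 + 215·1 + 258·1 = 2779
D: 272·4 + 262·4 + 244·2 + 161·3 + 215·3 + 258·4 = 4784
A: 272·1 + 262·2 + 244·3 + 161·2 + 215·2 + 258·2 = 2796
D has the highest Borda score (4784).

D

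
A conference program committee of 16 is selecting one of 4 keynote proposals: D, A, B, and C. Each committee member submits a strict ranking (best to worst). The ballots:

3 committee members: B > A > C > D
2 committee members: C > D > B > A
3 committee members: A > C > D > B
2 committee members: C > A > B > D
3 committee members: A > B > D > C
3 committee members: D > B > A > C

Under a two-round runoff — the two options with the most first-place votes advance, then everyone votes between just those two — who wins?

Round 1 first-place votes: D 3, A 6, B 3, C 4.
A and C advance.
Runoff: A is preferred to C by 12 voters; C by 4.
A wins the runoff.

A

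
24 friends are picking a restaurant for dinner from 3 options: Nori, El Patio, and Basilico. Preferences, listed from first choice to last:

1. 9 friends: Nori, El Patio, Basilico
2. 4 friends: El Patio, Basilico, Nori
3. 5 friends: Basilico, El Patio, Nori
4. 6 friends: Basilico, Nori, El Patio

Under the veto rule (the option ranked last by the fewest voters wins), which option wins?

Last-place votes: Nori 9, El Patio 6, Basilico 9.
El Patio is ranked last by the fewest voters, so El Patio wins.

El Patio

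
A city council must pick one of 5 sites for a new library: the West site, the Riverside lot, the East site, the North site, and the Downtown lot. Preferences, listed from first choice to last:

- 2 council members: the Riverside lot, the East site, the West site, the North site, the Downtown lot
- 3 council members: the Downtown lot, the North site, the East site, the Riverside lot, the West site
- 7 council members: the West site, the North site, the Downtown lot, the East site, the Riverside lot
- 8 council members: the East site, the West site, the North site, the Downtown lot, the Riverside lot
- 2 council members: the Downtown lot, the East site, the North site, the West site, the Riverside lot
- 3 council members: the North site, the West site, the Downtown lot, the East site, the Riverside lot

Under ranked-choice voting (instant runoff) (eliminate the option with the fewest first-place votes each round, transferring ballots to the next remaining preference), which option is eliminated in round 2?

Round 1: the West site 7, the Riverside lot 2, the East site 8, the North site 3, the Downtown lot 5. Eliminate the Riverside lot.
Round 2: the West site 7, the East site 10, the North site 3, the Downtown lot 5. Eliminate the North site.

the North site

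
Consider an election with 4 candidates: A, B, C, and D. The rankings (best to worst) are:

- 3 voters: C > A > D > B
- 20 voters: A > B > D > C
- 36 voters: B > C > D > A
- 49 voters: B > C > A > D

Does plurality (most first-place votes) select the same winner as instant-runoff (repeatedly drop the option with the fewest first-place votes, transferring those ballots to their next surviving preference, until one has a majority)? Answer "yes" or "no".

Plurality — first-place votes: A 20, B 85, C 3, D 0. Winner: B.
Instant-runoff — R1 A 20, B 85, C 3, D 0 (B winner). Winner: B.
The two methods agree.

yes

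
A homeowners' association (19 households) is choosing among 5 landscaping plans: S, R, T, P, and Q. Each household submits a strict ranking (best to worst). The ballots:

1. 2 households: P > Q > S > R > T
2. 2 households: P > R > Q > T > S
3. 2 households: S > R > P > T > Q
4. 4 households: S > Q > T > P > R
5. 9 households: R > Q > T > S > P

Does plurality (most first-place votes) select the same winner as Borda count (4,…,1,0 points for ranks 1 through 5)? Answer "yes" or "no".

yes

Plurality — first-place votes: S 6, R 9, T 0, P 4, Q 0. Winner: R.
Borda — scores: S 37, R 50, T 30, P 24, Q 49. Winner: R.
The two methods agree.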